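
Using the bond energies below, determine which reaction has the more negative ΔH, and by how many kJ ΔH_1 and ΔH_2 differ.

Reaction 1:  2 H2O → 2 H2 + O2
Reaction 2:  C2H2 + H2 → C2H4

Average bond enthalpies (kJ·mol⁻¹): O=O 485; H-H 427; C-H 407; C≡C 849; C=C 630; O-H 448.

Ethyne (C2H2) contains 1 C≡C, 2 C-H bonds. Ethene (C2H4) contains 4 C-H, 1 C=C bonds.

Reaction 1:
  Bonds broken (reactants):
    O-H: 4 × 448 = 1792
    Σ(broken) = 1792 kJ
  Bonds formed (products):
    H-H: 2 × 427 = 854
    O=O: 1 × 485 = 485
    Σ(formed) = 1339 kJ
  ΔH_1 = 1792 − 1339 = +453 kJ
Reaction 2:
  Bonds broken (reactants):
    C≡C: 1 × 849 = 849
    C-H: 2 × 407 = 814
    H-H: 1 × 427 = 427
    Σ(broken) = 2090 kJ
  Bonds formed (products):
    C-H: 4 × 407 = 1628
    C=C: 1 × 630 = 630
    Σ(formed) = 2258 kJ
  ΔH_2 = 2090 − 2258 = −168 kJ
ΔH_1 − ΔH_2 = +621 kJ, so reaction 2 has the more negative ΔH; |ΔH_1 − ΔH_2| = 621 kJ.

Reaction 2, by 621 kJ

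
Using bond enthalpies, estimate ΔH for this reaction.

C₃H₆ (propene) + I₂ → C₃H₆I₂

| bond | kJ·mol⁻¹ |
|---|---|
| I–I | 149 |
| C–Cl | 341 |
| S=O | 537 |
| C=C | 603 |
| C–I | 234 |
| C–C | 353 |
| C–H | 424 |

ΔH ≈ −69 kJ

Bonds broken (reactants):
  C–C: 1 × 353 = 353
  C–H: 6 × 424 = 2544
  C=C: 1 × 603 = 603
  I–I: 1 × 149 = 149
  Σ(broken) = 3649 kJ
Bonds formed (products):
  C–C: 2 × 353 = 706
  C–H: 6 × 424 = 2544
  C–I: 2 × 234 = 468
  Σ(formed) = 3718 kJ
ΔH = Σ(broken) − Σ(formed) = 3649 − 3718 = −69 kJ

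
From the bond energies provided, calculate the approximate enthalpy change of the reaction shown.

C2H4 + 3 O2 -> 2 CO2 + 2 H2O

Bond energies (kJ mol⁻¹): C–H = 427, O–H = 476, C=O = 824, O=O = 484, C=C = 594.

Bonds broken (reactants):
  C–H: 4 × 427 = 1708
  C=C: 1 × 594 = 594
  O=O: 3 × 484 = 1452
  Σ(broken) = 3754 kJ
Bonds formed (products):
  C=O: 4 × 824 = 3296
  O–H: 4 × 476 = 1904
  Σ(formed) = 5200 kJ
ΔH = Σ(broken) − Σ(formed) = 3754 − 5200 = −1446 kJ

ΔH ≈ −1446 kJ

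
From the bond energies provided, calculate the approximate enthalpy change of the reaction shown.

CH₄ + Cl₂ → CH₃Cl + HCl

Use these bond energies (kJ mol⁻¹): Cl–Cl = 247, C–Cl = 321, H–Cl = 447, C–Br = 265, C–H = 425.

Bonds broken (reactants):
  C–H: 4 × 425 = 1700
  Cl–Cl: 1 × 247 = 247
  Σ(broken) = 1947 kJ
Bonds formed (products):
  C–Cl: 1 × 321 = 321
  C–H: 3 × 425 = 1275
  H–Cl: 1 × 447 = 447
  Σ(formed) = 2043 kJ
ΔH = Σ(broken) − Σ(formed) = 1947 − 2043 = −96 kJ

ΔH ≈ −96 kJ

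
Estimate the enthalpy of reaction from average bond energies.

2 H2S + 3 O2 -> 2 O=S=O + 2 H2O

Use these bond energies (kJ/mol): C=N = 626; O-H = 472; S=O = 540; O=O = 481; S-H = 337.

ΔH ≈ −1257 kJ

Bonds broken (reactants):
  O=O: 3 × 481 = 1443
  S-H: 4 × 337 = 1348
  Σ(broken) = 2791 kJ
Bonds formed (products):
  O-H: 4 × 472 = 1888
  S=O: 4 × 540 = 2160
  Σ(formed) = 4048 kJ
ΔH = Σ(broken) − Σ(formed) = 2791 − 4048 = −1257 kJ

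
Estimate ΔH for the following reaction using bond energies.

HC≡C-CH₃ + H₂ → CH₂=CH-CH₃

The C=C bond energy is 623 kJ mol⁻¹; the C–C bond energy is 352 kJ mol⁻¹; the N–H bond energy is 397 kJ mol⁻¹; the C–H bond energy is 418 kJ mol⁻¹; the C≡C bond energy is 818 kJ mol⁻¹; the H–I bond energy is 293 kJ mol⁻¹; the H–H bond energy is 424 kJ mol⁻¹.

ΔH ≈ −217 kJ

Bonds broken (reactants):
  C≡C: 1 × 818 = 818
  C–C: 1 × 352 = 352
  C–H: 4 × 418 = 1672
  H–H: 1 × 424 = 424
  Σ(broken) = 3266 kJ
Bonds formed (products):
  C–C: 1 × 352 = 352
  C–H: 6 × 418 = 2508
  C=C: 1 × 623 = 623
  Σ(formed) = 3483 kJ
ΔH = Σ(broken) − Σ(formed) = 3266 − 3483 = −217 kJ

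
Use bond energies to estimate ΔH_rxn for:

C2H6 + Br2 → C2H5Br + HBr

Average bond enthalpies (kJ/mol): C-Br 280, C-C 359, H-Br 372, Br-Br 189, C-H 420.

ΔH ≈ −43 kJ

Bonds broken (reactants):
  Br-Br: 1 × 189 = 189
  C-C: 1 × 359 = 359
  C-H: 6 × 420 = 2520
  Σ(broken) = 3068 kJ
Bonds formed (products):
  C-Br: 1 × 280 = 280
  C-C: 1 × 359 = 359
  C-H: 5 × 420 = 2100
  H-Br: 1 × 372 = 372
  Σ(formed) = 3111 kJ
ΔH = Σ(broken) − Σ(formed) = 3068 − 3111 = −43 kJ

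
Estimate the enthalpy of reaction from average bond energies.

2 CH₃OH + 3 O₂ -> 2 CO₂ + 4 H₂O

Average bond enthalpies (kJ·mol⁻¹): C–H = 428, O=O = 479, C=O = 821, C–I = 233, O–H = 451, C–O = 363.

ΔH ≈ −1259 kJ

Bonds broken (reactants):
  C–H: 6 × 428 = 2568
  C–O: 2 × 363 = 726
  O–H: 2 × 451 = 902
  O=O: 3 × 479 = 1437
  Σ(broken) = 5633 kJ
Bonds formed (products):
  C=O: 4 × 821 = 3284
  O–H: 8 × 451 = 3608
  Σ(formed) = 6892 kJ
ΔH = Σ(broken) − Σ(formed) = 5633 − 6892 = −1259 kJ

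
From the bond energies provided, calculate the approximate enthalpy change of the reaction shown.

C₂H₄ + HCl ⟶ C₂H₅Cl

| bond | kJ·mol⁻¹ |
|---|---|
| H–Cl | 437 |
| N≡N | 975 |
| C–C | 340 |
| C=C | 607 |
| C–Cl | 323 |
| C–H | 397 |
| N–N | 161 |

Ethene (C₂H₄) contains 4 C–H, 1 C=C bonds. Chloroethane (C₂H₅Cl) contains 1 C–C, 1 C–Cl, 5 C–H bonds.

ΔH ≈ −16 kJ

Bonds broken (reactants):
  C–H: 4 × 397 = 1588
  C=C: 1 × 607 = 607
  H–Cl: 1 × 437 = 437
  Σ(broken) = 2632 kJ
Bonds formed (products):
  C–C: 1 × 340 = 340
  C–Cl: 1 × 323 = 323
  C–H: 5 × 397 = 1985
  Σ(formed) = 2648 kJ
ΔH = Σ(broken) − Σ(formed) = 2632 − 2648 = −16 kJ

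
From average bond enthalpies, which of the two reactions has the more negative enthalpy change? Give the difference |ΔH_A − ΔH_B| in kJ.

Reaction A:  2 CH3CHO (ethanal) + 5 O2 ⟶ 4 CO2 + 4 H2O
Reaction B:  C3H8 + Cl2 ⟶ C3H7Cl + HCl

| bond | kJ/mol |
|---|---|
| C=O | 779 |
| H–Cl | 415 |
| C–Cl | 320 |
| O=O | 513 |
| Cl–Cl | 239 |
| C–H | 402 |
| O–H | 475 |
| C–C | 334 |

Reaction A, by 1931 kJ

Reaction A:
  Bonds broken (reactants):
    C–C: 2 × 334 = 668
    C–H: 8 × 402 = 3216
    C=O: 2 × 779 = 1558
    O=O: 5 × 513 = 2565
    Σ(broken) = 8007 kJ
  Bonds formed (products):
    C=O: 8 × 779 = 6232
    O–H: 8 × 475 = 3800
    Σ(formed) = 10032 kJ
  ΔH_A = 8007 − 10032 = −2025 kJ
Reaction B:
  Bonds broken (reactants):
    C–C: 2 × 334 = 668
    C–H: 8 × 402 = 3216
    Cl–Cl: 1 × 239 = 239
    Σ(broken) = 4123 kJ
  Bonds formed (products):
    C–C: 2 × 334 = 668
    C–Cl: 1 × 320 = 320
    C–H: 7 × 402 = 2814
    H–Cl: 1 × 415 = 415
    Σ(formed) = 4217 kJ
  ΔH_B = 4123 − 4217 = −94 kJ
ΔH_A − ΔH_B = −1931 kJ, so reaction A has the more negative ΔH; |ΔH_A − ΔH_B| = 1931 kJ.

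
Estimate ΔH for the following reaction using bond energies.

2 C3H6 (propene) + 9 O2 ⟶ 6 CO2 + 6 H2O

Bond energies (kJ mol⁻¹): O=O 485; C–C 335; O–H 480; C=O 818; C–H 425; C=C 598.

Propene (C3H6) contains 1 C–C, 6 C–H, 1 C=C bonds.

ΔH ≈ −4245 kJ

Bonds broken (reactants):
  C–C: 2 × 335 = 670
  C–H: 12 × 425 = 5100
  C=C: 2 × 598 = 1196
  O=O: 9 × 485 = 4365
  Σ(broken) = 11331 kJ
Bonds formed (products):
  C=O: 12 × 818 = 9816
  O–H: 12 × 480 = 5760
  Σ(formed) = 15576 kJ
ΔH = Σ(broken) − Σ(formed) = 11331 − 15576 = −4245 kJ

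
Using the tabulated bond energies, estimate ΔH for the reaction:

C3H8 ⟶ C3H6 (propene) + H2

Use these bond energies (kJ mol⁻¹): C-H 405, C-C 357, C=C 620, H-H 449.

Bonds broken (reactants):
  C-C: 2 × 357 = 714
  C-H: 8 × 405 = 3240
  Σ(broken) = 3954 kJ
Bonds formed (products):
  C-C: 1 × 357 = 357
  C-H: 6 × 405 = 2430
  C=C: 1 × 620 = 620
  H-H: 1 × 449 = 449
  Σ(formed) = 3856 kJ
ΔH = Σ(broken) − Σ(formed) = 3954 − 3856 = +98 kJ

ΔH ≈ +98 kJ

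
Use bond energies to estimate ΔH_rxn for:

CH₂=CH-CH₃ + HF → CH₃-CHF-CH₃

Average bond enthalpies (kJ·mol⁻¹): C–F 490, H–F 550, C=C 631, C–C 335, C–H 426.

Bonds broken (reactants):
  C–C: 1 × 335 = 335
  C–H: 6 × 426 = 2556
  C=C: 1 × 631 = 631
  H–F: 1 × 550 = 550
  Σ(broken) = 4072 kJ
Bonds formed (products):
  C–C: 2 × 335 = 670
  C–F: 1 × 490 = 490
  C–H: 7 × 426 = 2982
  Σ(formed) = 4142 kJ
ΔH = Σ(broken) − Σ(formed) = 4072 − 4142 = −70 kJ

ΔH ≈ −70 kJ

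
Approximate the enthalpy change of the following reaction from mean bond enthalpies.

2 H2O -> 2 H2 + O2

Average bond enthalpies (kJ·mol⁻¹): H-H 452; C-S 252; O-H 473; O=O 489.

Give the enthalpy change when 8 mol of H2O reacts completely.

ΔH = +1996 kJ

Bonds broken (reactants):
  O-H: 4 × 473 = 1892
  Σ(broken) = 1892 kJ
Bonds formed (products):
  H-H: 2 × 452 = 904
  O=O: 1 × 489 = 489
  Σ(formed) = 1393 kJ
ΔH = Σ(broken) − Σ(formed) = 1892 − 1393 = +499 kJ
For 4× the reaction as written: 4 × (+499) = +1996 kJ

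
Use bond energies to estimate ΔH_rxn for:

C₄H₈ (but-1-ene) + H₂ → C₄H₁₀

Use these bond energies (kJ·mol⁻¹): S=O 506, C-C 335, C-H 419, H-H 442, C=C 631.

ΔH ≈ −100 kJ

Bonds broken (reactants):
  C-C: 2 × 335 = 670
  C-H: 8 × 419 = 3352
  C=C: 1 × 631 = 631
  H-H: 1 × 442 = 442
  Σ(broken) = 5095 kJ
Bonds formed (products):
  C-C: 3 × 335 = 1005
  C-H: 10 × 419 = 4190
  Σ(formed) = 5195 kJ
ΔH = Σ(broken) − Σ(formed) = 5095 − 5195 = −100 kJ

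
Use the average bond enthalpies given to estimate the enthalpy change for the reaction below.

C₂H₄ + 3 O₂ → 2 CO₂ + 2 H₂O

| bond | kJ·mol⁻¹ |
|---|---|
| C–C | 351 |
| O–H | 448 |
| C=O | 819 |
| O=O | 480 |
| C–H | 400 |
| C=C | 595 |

ΔH ≈ −1433 kJ

Bonds broken (reactants):
  C–H: 4 × 400 = 1600
  C=C: 1 × 595 = 595
  O=O: 3 × 480 = 1440
  Σ(broken) = 3635 kJ
Bonds formed (products):
  C=O: 4 × 819 = 3276
  O–H: 4 × 448 = 1792
  Σ(formed) = 5068 kJ
ΔH = Σ(broken) − Σ(formed) = 3635 − 5068 = −1433 kJ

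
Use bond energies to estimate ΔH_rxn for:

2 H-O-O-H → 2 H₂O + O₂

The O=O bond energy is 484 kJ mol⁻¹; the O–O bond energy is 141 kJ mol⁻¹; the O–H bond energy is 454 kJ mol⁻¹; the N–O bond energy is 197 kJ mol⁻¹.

ΔH ≈ −202 kJ

Bonds broken (reactants):
  O–H: 4 × 454 = 1816
  O–O: 2 × 141 = 282
  Σ(broken) = 2098 kJ
Bonds formed (products):
  O–H: 4 × 454 = 1816
  O=O: 1 × 484 = 484
  Σ(formed) = 2300 kJ
ΔH = Σ(broken) − Σ(formed) = 2098 − 2300 = −202 kJ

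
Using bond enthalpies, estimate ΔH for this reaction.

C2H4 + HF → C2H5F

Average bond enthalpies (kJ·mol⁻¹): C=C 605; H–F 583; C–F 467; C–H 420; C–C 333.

Bonds broken (reactants):
  C–H: 4 × 420 = 1680
  C=C: 1 × 605 = 605
  H–F: 1 × 583 = 583
  Σ(broken) = 2868 kJ
Bonds formed (products):
  C–C: 1 × 333 = 333
  C–F: 1 × 467 = 467
  C–H: 5 × 420 = 2100
  Σ(formed) = 2900 kJ
ΔH = Σ(broken) − Σ(formed) = 2868 − 2900 = −32 kJ

ΔH ≈ −32 kJ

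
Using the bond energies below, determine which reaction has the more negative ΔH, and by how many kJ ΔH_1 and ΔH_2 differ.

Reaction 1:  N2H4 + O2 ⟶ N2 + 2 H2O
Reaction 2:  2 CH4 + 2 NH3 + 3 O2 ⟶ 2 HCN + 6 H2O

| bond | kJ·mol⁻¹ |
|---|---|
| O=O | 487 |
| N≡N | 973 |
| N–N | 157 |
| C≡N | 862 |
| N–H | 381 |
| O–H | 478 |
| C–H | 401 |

Reaction 2, by 590 kJ

Reaction 1:
  Bonds broken (reactants):
    N–H: 4 × 381 = 1524
    N–N: 1 × 157 = 157
    O=O: 1 × 487 = 487
    Σ(broken) = 2168 kJ
  Bonds formed (products):
    N≡N: 1 × 973 = 973
    O–H: 4 × 478 = 1912
    Σ(formed) = 2885 kJ
  ΔH_1 = 2168 − 2885 = −717 kJ
Reaction 2:
  Bonds broken (reactants):
    C–H: 8 × 401 = 3208
    N–H: 6 × 381 = 2286
    O=O: 3 × 487 = 1461
    Σ(broken) = 6955 kJ
  Bonds formed (products):
    C≡N: 2 × 862 = 1724
    C–H: 2 × 401 = 802
    O–H: 12 × 478 = 5736
    Σ(formed) = 8262 kJ
  ΔH_2 = 6955 − 8262 = −1307 kJ
ΔH_1 − ΔH_2 = +590 kJ, so reaction 2 has the more negative ΔH; |ΔH_1 − ΔH_2| = 590 kJ.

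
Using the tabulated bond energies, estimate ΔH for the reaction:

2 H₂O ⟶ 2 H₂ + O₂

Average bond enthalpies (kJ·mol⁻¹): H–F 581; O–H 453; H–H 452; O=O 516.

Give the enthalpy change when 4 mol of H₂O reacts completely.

Bonds broken (reactants):
  O–H: 4 × 453 = 1812
  Σ(broken) = 1812 kJ
Bonds formed (products):
  H–H: 2 × 452 = 904
  O=O: 1 × 516 = 516
  Σ(formed) = 1420 kJ
ΔH = Σ(broken) − Σ(formed) = 1812 − 1420 = +392 kJ
For 2× the reaction as written: 2 × (+392) = +784 kJ

ΔH = +784 kJ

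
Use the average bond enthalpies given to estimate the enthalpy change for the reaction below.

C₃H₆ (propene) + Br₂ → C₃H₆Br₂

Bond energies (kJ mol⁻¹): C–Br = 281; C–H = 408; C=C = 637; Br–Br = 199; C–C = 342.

Bonds broken (reactants):
  Br–Br: 1 × 199 = 199
  C–C: 1 × 342 = 342
  C–H: 6 × 408 = 2448
  C=C: 1 × 637 = 637
  Σ(broken) = 3626 kJ
Bonds formed (products):
  C–Br: 2 × 281 = 562
  C–C: 2 × 342 = 684
  C–H: 6 × 408 = 2448
  Σ(formed) = 3694 kJ
ΔH = Σ(broken) − Σ(formed) = 3626 − 3694 = −68 kJ

ΔH ≈ −68 kJ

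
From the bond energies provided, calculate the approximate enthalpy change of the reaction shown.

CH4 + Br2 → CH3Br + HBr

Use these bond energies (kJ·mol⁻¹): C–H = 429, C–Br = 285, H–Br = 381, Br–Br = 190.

ΔH ≈ −47 kJ

Bonds broken (reactants):
  Br–Br: 1 × 190 = 190
  C–H: 4 × 429 = 1716
  Σ(broken) = 1906 kJ
Bonds formed (products):
  C–Br: 1 × 285 = 285
  C–H: 3 × 429 = 1287
  H–Br: 1 × 381 = 381
  Σ(formed) = 1953 kJ
ΔH = Σ(broken) − Σ(formed) = 1906 − 1953 = −47 kJ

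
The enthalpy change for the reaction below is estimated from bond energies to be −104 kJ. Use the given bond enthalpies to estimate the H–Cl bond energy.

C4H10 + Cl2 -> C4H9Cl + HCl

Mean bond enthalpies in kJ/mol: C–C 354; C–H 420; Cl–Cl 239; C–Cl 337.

D(H–Cl) ≈ 426 kJ/mol

Let D be the H–Cl bond energy.
Σ(broken) = 3×354 + 10×420 + 1×239 = 5501
Σ(formed) = 3×354 + 1×337 + 9×420 + 1×D = 5179 + D
ΔH = Σ(broken) − Σ(formed) = (5501) − (5179 + D) = +322 − D
Setting this equal to −104 kJ gives D = 426 kJ/mol.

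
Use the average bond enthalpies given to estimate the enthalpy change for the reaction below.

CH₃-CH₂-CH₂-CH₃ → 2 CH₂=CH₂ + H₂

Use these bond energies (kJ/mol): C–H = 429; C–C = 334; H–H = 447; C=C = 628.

Bonds broken (reactants):
  C–C: 3 × 334 = 1002
  C–H: 10 × 429 = 4290
  Σ(broken) = 5292 kJ
Bonds formed (products):
  C–H: 8 × 429 = 3432
  C=C: 2 × 628 = 1256
  H–H: 1 × 447 = 447
  Σ(formed) = 5135 kJ
ΔH = Σ(broken) − Σ(formed) = 5292 − 5135 = +157 kJ

ΔH ≈ +157 kJ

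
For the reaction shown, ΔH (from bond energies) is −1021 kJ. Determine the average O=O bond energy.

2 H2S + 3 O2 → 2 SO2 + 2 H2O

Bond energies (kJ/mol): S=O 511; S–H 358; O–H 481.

Let D be the O=O bond energy.
Σ(broken) = 3×D + 4×358 = 1432 + 3D
Σ(formed) = 4×481 + 4×511 = 3968
ΔH = Σ(broken) − Σ(formed) = (1432 + 3D) − (3968) = −2536 + 3D
Setting this equal to −1021 kJ gives 3D = 1515, so D = 505 kJ/mol.

D(O=O) ≈ 505 kJ/mol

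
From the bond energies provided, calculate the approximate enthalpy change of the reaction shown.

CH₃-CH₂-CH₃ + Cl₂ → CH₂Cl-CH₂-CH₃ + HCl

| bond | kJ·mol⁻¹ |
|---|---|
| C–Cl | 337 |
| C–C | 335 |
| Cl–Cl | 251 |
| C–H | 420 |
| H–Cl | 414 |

Bonds broken (reactants):
  C–C: 2 × 335 = 670
  C–H: 8 × 420 = 3360
  Cl–Cl: 1 × 251 = 251
  Σ(broken) = 4281 kJ
Bonds formed (products):
  C–C: 2 × 335 = 670
  C–Cl: 1 × 337 = 337
  C–H: 7 × 420 = 2940
  H–Cl: 1 × 414 = 414
  Σ(formed) = 4361 kJ
ΔH = Σ(broken) − Σ(formed) = 4281 − 4361 = −80 kJ

ΔH ≈ −80 kJ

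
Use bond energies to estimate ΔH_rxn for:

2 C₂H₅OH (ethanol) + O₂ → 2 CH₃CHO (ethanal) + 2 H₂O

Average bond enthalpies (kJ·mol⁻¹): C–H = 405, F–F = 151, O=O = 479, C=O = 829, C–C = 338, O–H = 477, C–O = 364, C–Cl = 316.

Bonds broken (reactants):
  C–C: 2 × 338 = 676
  C–H: 10 × 405 = 4050
  C–O: 2 × 364 = 728
  O–H: 2 × 477 = 954
  O=O: 1 × 479 = 479
  Σ(broken) = 6887 kJ
Bonds formed (products):
  C–C: 2 × 338 = 676
  C–H: 8 × 405 = 3240
  C=O: 2 × 829 = 1658
  O–H: 4 × 477 = 1908
  Σ(formed) = 7482 kJ
ΔH = Σ(broken) − Σ(formed) = 6887 − 7482 = −595 kJ

ΔH ≈ −595 kJ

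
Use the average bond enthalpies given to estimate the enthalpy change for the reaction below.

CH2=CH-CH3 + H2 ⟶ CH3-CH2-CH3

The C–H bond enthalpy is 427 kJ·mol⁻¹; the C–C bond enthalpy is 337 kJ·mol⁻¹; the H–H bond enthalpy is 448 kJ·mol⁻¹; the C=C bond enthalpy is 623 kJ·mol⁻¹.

ΔH ≈ −120 kJ

Bonds broken (reactants):
  C–C: 1 × 337 = 337
  C–H: 6 × 427 = 2562
  C=C: 1 × 623 = 623
  H–H: 1 × 448 = 448
  Σ(broken) = 3970 kJ
Bonds formed (products):
  C–C: 2 × 337 = 674
  C–H: 8 × 427 = 3416
  Σ(formed) = 4090 kJ
ΔH = Σ(broken) − Σ(formed) = 3970 − 4090 = −120 kJ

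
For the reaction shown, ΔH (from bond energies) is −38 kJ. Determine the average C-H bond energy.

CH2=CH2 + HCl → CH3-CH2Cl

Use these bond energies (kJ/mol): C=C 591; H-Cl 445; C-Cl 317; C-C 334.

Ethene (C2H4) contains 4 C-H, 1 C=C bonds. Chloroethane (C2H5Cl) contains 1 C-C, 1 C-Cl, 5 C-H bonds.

Let D be the C-H bond energy.
Σ(broken) = 4×D + 1×591 + 1×445 = 1036 + 4D
Σ(formed) = 1×334 + 1×317 + 5×D = 651 + 5D
ΔH = Σ(broken) − Σ(formed) = (1036 + 4D) − (651 + 5D) = +385 − D
Setting this equal to −38 kJ gives D = 423 kJ/mol.

D(C-H) ≈ 423 kJ/mol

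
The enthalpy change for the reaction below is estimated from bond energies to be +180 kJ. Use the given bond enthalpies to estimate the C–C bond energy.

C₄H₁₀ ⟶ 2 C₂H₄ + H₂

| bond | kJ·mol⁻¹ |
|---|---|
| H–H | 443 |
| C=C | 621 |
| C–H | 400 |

D(C–C) ≈ 355 kJ/mol

Let D be the C–C bond energy.
Σ(broken) = 3×D + 10×400 = 4000 + 3D
Σ(formed) = 8×400 + 2×621 + 1×443 = 4885
ΔH = Σ(broken) − Σ(formed) = (4000 + 3D) − (4885) = −885 + 3D
Setting this equal to +180 kJ gives 3D = 1065, so D = 355 kJ/mol.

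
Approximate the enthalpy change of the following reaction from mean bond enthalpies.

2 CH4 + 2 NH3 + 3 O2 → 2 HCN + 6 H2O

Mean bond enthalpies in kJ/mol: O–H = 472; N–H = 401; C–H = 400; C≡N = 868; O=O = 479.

Bonds broken (reactants):
  C–H: 8 × 400 = 3200
  N–H: 6 × 401 = 2406
  O=O: 3 × 479 = 1437
  Σ(broken) = 7043 kJ
Bonds formed (products):
  C≡N: 2 × 868 = 1736
  C–H: 2 × 400 = 800
  O–H: 12 × 472 = 5664
  Σ(formed) = 8200 kJ
ΔH = Σ(broken) − Σ(formed) = 7043 − 8200 = −1157 kJ

ΔH ≈ −1157 kJ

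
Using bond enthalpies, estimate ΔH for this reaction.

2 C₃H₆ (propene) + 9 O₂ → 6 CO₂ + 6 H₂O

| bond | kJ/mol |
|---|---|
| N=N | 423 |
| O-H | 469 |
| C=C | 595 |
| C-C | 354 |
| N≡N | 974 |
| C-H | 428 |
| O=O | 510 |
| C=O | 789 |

ΔH ≈ −3472 kJ

Bonds broken (reactants):
  C-C: 2 × 354 = 708
  C-H: 12 × 428 = 5136
  C=C: 2 × 595 = 1190
  O=O: 9 × 510 = 4590
  Σ(broken) = 11624 kJ
Bonds formed (products):
  C=O: 12 × 789 = 9468
  O-H: 12 × 469 = 5628
  Σ(formed) = 15096 kJ
ΔH = Σ(broken) − Σ(formed) = 11624 − 15096 = −3472 kJ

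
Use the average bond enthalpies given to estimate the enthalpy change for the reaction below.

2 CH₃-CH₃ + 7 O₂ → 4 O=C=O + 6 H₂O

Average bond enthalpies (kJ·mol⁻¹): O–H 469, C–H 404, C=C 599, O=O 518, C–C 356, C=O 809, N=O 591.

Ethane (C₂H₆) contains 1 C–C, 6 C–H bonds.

ΔH ≈ −2914 kJ

Bonds broken (reactants):
  C–C: 2 × 356 = 712
  C–H: 12 × 404 = 4848
  O=O: 7 × 518 = 3626
  Σ(broken) = 9186 kJ
Bonds formed (products):
  C=O: 8 × 809 = 6472
  O–H: 12 × 469 = 5628
  Σ(formed) = 12100 kJ
ΔH = Σ(broken) − Σ(formed) = 9186 − 12100 = −2914 kJ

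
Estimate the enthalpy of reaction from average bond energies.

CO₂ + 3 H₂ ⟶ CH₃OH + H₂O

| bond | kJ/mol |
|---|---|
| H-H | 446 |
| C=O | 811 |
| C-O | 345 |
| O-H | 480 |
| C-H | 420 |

Bonds broken (reactants):
  C=O: 2 × 811 = 1622
  H-H: 3 × 446 = 1338
  Σ(broken) = 2960 kJ
Bonds formed (products):
  C-H: 3 × 420 = 1260
  C-O: 1 × 345 = 345
  O-H: 3 × 480 = 1440
  Σ(formed) = 3045 kJ
ΔH = Σ(broken) − Σ(formed) = 2960 − 3045 = −85 kJ

ΔH ≈ −85 kJ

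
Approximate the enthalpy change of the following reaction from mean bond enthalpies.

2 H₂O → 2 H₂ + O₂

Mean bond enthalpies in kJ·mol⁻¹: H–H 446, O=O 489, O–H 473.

ΔH ≈ +511 kJ

Bonds broken (reactants):
  O–H: 4 × 473 = 1892
  Σ(broken) = 1892 kJ
Bonds formed (products):
  H–H: 2 × 446 = 892
  O=O: 1 × 489 = 489
  Σ(formed) = 1381 kJ
ΔH = Σ(broken) − Σ(formed) = 1892 − 1381 = +511 kJ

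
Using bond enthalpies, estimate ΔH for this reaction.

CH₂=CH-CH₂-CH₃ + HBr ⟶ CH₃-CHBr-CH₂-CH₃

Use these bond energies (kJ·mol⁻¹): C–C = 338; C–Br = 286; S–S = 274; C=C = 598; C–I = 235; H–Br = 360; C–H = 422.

Bonds broken (reactants):
  C–C: 2 × 338 = 676
  C–H: 8 × 422 = 3376
  C=C: 1 × 598 = 598
  H–Br: 1 × 360 = 360
  Σ(broken) = 5010 kJ
Bonds formed (products):
  C–Br: 1 × 286 = 286
  C–C: 3 × 338 = 1014
  C–H: 9 × 422 = 3798
  Σ(formed) = 5098 kJ
ΔH = Σ(broken) − Σ(formed) = 5010 − 5098 = −88 kJ

ΔH ≈ −88 kJ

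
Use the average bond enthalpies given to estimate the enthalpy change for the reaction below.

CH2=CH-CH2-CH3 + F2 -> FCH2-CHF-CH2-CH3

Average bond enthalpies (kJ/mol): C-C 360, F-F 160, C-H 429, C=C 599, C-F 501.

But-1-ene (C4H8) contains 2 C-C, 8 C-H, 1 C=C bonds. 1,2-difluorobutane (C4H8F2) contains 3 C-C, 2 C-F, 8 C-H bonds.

ΔH ≈ −603 kJ

Bonds broken (reactants):
  C-C: 2 × 360 = 720
  C-H: 8 × 429 = 3432
  C=C: 1 × 599 = 599
  F-F: 1 × 160 = 160
  Σ(broken) = 4911 kJ
Bonds formed (products):
  C-C: 3 × 360 = 1080
  C-F: 2 × 501 = 1002
  C-H: 8 × 429 = 3432
  Σ(formed) = 5514 kJ
ΔH = Σ(broken) − Σ(formed) = 4911 − 5514 = −603 kJ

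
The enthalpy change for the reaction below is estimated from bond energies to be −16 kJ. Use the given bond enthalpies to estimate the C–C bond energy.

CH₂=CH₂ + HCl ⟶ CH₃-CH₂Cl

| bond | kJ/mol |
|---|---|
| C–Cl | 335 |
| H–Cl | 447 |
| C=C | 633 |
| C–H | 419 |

Let D be the C–C bond energy.
Σ(broken) = 4×419 + 1×633 + 1×447 = 2756
Σ(formed) = 1×D + 1×335 + 5×419 = 2430 + D
ΔH = Σ(broken) − Σ(formed) = (2756) − (2430 + D) = +326 − D
Setting this equal to −16 kJ gives D = 342 kJ/mol.

D(C–C) ≈ 342 kJ/mol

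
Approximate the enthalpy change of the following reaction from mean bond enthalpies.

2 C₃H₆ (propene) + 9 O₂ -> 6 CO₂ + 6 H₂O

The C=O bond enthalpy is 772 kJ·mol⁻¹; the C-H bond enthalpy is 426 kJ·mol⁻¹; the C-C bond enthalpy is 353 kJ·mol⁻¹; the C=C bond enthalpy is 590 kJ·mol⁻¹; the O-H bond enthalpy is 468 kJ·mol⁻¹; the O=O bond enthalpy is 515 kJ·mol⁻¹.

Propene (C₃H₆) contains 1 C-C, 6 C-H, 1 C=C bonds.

ΔH ≈ −3247 kJ

Bonds broken (reactants):
  C-C: 2 × 353 = 706
  C-H: 12 × 426 = 5112
  C=C: 2 × 590 = 1180
  O=O: 9 × 515 = 4635
  Σ(broken) = 11633 kJ
Bonds formed (products):
  C=O: 12 × 772 = 9264
  O-H: 12 × 468 = 5616
  Σ(formed) = 14880 kJ
ΔH = Σ(broken) − Σ(formed) = 11633 − 14880 = −3247 kJ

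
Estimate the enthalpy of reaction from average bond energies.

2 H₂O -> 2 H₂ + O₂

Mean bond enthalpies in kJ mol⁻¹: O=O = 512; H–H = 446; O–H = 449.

Bonds broken (reactants):
  O–H: 4 × 449 = 1796
  Σ(broken) = 1796 kJ
Bonds formed (products):
  H–H: 2 × 446 = 892
  O=O: 1 × 512 = 512
  Σ(formed) = 1404 kJ
ΔH = Σ(broken) − Σ(formed) = 1796 − 1404 = +392 kJ

ΔH ≈ +392 kJ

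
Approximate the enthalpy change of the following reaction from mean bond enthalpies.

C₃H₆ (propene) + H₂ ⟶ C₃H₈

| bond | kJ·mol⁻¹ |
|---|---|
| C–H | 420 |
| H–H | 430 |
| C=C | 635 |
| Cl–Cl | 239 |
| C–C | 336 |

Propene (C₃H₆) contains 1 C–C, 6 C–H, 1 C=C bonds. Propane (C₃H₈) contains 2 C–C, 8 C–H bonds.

Bonds broken (reactants):
  C–C: 1 × 336 = 336
  C–H: 6 × 420 = 2520
  C=C: 1 × 635 = 635
  H–H: 1 × 430 = 430
  Σ(broken) = 3921 kJ
Bonds formed (products):
  C–C: 2 × 336 = 672
  C–H: 8 × 420 = 3360
  Σ(formed) = 4032 kJ
ΔH = Σ(broken) − Σ(formed) = 3921 − 4032 = −111 kJ

ΔH ≈ −111 kJ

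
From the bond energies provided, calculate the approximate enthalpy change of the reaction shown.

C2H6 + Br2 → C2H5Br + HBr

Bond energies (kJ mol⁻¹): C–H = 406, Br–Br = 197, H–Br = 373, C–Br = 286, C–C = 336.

ΔH ≈ −56 kJ

Bonds broken (reactants):
  Br–Br: 1 × 197 = 197
  C–C: 1 × 336 = 336
  C–H: 6 × 406 = 2436
  Σ(broken) = 2969 kJ
Bonds formed (products):
  C–Br: 1 × 286 = 286
  C–C: 1 × 336 = 336
  C–H: 5 × 406 = 2030
  H–Br: 1 × 373 = 373
  Σ(formed) = 3025 kJ
ΔH = Σ(broken) − Σ(formed) = 2969 − 3025 = −56 kJ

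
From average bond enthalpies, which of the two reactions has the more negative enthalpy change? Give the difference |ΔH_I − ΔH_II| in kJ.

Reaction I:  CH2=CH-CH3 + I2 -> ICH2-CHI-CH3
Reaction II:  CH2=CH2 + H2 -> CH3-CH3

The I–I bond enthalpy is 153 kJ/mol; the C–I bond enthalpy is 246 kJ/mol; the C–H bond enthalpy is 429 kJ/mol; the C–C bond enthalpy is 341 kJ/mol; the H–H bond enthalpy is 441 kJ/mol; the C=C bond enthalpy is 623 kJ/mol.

Reaction II, by 78 kJ

Reaction I:
  Bonds broken (reactants):
    C–C: 1 × 341 = 341
    C–H: 6 × 429 = 2574
    C=C: 1 × 623 = 623
    I–I: 1 × 153 = 153
    Σ(broken) = 3691 kJ
  Bonds formed (products):
    C–C: 2 × 341 = 682
    C–H: 6 × 429 = 2574
    C–I: 2 × 246 = 492
    Σ(formed) = 3748 kJ
  ΔH_I = 3691 − 3748 = −57 kJ
Reaction II:
  Bonds broken (reactants):
    C–H: 4 × 429 = 1716
    C=C: 1 × 623 = 623
    H–H: 1 × 441 = 441
    Σ(broken) = 2780 kJ
  Bonds formed (products):
    C–C: 1 × 341 = 341
    C–H: 6 × 429 = 2574
    Σ(formed) = 2915 kJ
  ΔH_II = 2780 − 2915 = −135 kJ
ΔH_I − ΔH_II = +78 kJ, so reaction II has the more negative ΔH; |ΔH_I − ΔH_II| = 78 kJ.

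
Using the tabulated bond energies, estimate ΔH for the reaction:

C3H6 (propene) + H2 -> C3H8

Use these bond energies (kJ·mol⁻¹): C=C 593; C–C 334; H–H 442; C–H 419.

Bonds broken (reactants):
  C–C: 1 × 334 = 334
  C–H: 6 × 419 = 2514
  C=C: 1 × 593 = 593
  H–H: 1 × 442 = 442
  Σ(broken) = 3883 kJ
Bonds formed (products):
  C–C: 2 × 334 = 668
  C–H: 8 × 419 = 3352
  Σ(formed) = 4020 kJ
ΔH = Σ(broken) − Σ(formed) = 3883 − 4020 = −137 kJ

ΔH ≈ −137 kJ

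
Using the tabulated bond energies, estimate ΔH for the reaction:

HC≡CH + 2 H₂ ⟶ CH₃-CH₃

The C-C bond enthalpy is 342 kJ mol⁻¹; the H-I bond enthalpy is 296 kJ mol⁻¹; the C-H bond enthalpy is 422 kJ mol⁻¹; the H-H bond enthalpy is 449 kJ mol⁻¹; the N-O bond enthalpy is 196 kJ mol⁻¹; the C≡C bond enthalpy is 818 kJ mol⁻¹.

Bonds broken (reactants):
  C≡C: 1 × 818 = 818
  C-H: 2 × 422 = 844
  H-H: 2 × 449 = 898
  Σ(broken) = 2560 kJ
Bonds formed (products):
  C-C: 1 × 342 = 342
  C-H: 6 × 422 = 2532
  Σ(formed) = 2874 kJ
ΔH = Σ(broken) − Σ(formed) = 2560 − 2874 = −314 kJ

ΔH ≈ −314 kJ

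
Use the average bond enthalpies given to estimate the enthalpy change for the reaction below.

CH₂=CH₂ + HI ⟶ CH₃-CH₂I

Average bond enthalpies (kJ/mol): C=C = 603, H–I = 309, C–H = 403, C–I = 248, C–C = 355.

ΔH ≈ −94 kJ

Bonds broken (reactants):
  C–H: 4 × 403 = 1612
  C=C: 1 × 603 = 603
  H–I: 1 × 309 = 309
  Σ(broken) = 2524 kJ
Bonds formed (products):
  C–C: 1 × 355 = 355
  C–H: 5 × 403 = 2015
  C–I: 1 × 248 = 248
  Σ(formed) = 2618 kJ
ΔH = Σ(broken) − Σ(formed) = 2524 − 2618 = −94 kJ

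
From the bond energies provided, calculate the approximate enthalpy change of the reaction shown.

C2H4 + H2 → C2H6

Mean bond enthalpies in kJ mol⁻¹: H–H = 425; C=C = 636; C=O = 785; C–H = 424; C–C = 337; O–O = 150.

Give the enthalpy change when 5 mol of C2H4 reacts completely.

ΔH = −620 kJ

Bonds broken (reactants):
  C–H: 4 × 424 = 1696
  C=C: 1 × 636 = 636
  H–H: 1 × 425 = 425
  Σ(broken) = 2757 kJ
Bonds formed (products):
  C–C: 1 × 337 = 337
  C–H: 6 × 424 = 2544
  Σ(formed) = 2881 kJ
ΔH = Σ(broken) − Σ(formed) = 2757 − 2881 = −124 kJ
For 5× the reaction as written: 5 × (−124) = −620 kJ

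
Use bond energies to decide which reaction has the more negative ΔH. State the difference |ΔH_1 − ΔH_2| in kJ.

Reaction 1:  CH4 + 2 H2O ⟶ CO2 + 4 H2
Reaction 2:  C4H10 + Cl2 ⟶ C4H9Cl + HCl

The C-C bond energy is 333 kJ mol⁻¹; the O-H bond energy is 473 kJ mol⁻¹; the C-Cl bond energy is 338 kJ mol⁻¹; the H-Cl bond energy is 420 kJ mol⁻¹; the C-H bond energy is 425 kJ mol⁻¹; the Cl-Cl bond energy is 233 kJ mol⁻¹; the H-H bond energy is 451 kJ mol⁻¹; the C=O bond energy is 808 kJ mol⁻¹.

Reaction 2, by 272 kJ

Reaction 1:
  Bonds broken (reactants):
    C-H: 4 × 425 = 1700
    O-H: 4 × 473 = 1892
    Σ(broken) = 3592 kJ
  Bonds formed (products):
    C=O: 2 × 808 = 1616
    H-H: 4 × 451 = 1804
    Σ(formed) = 3420 kJ
  ΔH_1 = 3592 − 3420 = +172 kJ
Reaction 2:
  Bonds broken (reactants):
    C-C: 3 × 333 = 999
    C-H: 10 × 425 = 4250
    Cl-Cl: 1 × 233 = 233
    Σ(broken) = 5482 kJ
  Bonds formed (products):
    C-C: 3 × 333 = 999
    C-Cl: 1 × 338 = 338
    C-H: 9 × 425 = 3825
    H-Cl: 1 × 420 = 420
    Σ(formed) = 5582 kJ
  ΔH_2 = 5482 − 5582 = −100 kJ
ΔH_1 − ΔH_2 = +272 kJ, so reaction 2 has the more negative ΔH; |ΔH_1 − ΔH_2| = 272 kJ.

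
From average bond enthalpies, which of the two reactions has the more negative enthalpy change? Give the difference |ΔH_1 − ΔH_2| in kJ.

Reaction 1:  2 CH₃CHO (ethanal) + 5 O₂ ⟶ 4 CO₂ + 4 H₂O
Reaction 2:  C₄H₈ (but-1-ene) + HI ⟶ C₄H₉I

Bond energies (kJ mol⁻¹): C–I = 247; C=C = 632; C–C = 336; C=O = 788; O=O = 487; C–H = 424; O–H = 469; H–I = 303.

Reaction 1:
  Bonds broken (reactants):
    C–C: 2 × 336 = 672
    C–H: 8 × 424 = 3392
    C=O: 2 × 788 = 1576
    O=O: 5 × 487 = 2435
    Σ(broken) = 8075 kJ
  Bonds formed (products):
    C=O: 8 × 788 = 6304
    O–H: 8 × 469 = 3752
    Σ(formed) = 10056 kJ
  ΔH_1 = 8075 − 10056 = −1981 kJ
Reaction 2:
  Bonds broken (reactants):
    C–C: 2 × 336 = 672
    C–H: 8 × 424 = 3392
    C=C: 1 × 632 = 632
    H–I: 1 × 303 = 303
    Σ(broken) = 4999 kJ
  Bonds formed (products):
    C–C: 3 × 336 = 1008
    C–H: 9 × 424 = 3816
    C–I: 1 × 247 = 247
    Σ(formed) = 5071 kJ
  ΔH_2 = 4999 − 5071 = −72 kJ
ΔH_1 − ΔH_2 = −1909 kJ, so reaction 1 has the more negative ΔH; |ΔH_1 − ΔH_2| = 1909 kJ.

Reaction 1, by 1909 kJ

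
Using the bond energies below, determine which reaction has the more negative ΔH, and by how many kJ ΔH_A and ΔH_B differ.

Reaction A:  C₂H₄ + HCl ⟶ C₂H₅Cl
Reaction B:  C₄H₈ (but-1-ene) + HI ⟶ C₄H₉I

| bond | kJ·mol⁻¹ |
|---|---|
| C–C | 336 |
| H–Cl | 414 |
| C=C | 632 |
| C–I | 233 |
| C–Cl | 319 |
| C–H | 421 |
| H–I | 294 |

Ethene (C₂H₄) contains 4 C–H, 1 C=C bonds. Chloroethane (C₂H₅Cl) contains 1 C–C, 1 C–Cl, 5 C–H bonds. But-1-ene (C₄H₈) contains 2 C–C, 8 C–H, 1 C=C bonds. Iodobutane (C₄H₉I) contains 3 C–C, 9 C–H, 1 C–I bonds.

Reaction A:
  Bonds broken (reactants):
    C–H: 4 × 421 = 1684
    C=C: 1 × 632 = 632
    H–Cl: 1 × 414 = 414
    Σ(broken) = 2730 kJ
  Bonds formed (products):
    C–C: 1 × 336 = 336
    C–Cl: 1 × 319 = 319
    C–H: 5 × 421 = 2105
    Σ(formed) = 2760 kJ
  ΔH_A = 2730 − 2760 = −30 kJ
Reaction B:
  Bonds broken (reactants):
    C–C: 2 × 336 = 672
    C–H: 8 × 421 = 3368
    C=C: 1 × 632 = 632
    H–I: 1 × 294 = 294
    Σ(broken) = 4966 kJ
  Bonds formed (products):
    C–C: 3 × 336 = 1008
    C–H: 9 × 421 = 3789
    C–I: 1 × 233 = 233
    Σ(formed) = 5030 kJ
  ΔH_B = 4966 − 5030 = −64 kJ
ΔH_A − ΔH_B = +34 kJ, so reaction B has the more negative ΔH; |ΔH_A − ΔH_B| = 34 kJ.

Reaction B, by 34 kJ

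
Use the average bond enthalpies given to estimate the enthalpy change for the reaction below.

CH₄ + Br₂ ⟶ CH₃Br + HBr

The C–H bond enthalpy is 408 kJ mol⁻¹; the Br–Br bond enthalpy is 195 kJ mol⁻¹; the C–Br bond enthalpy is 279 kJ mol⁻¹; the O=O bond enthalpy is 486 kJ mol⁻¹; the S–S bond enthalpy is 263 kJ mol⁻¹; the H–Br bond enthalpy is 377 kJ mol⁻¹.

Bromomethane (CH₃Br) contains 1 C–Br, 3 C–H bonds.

Bonds broken (reactants):
  Br–Br: 1 × 195 = 195
  C–H: 4 × 408 = 1632
  Σ(broken) = 1827 kJ
Bonds formed (products):
  C–Br: 1 × 279 = 279
  C–H: 3 × 408 = 1224
  H–Br: 1 × 377 = 377
  Σ(formed) = 1880 kJ
ΔH = Σ(broken) − Σ(formed) = 1827 − 1880 = −53 kJ

ΔH ≈ −53 kJ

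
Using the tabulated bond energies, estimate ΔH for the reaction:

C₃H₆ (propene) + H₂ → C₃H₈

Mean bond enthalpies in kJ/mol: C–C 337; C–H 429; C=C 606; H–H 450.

Bonds broken (reactants):
  C–C: 1 × 337 = 337
  C–H: 6 × 429 = 2574
  C=C: 1 × 606 = 606
  H–H: 1 × 450 = 450
  Σ(broken) = 3967 kJ
Bonds formed (products):
  C–C: 2 × 337 = 674
  C–H: 8 × 429 = 3432
  Σ(formed) = 4106 kJ
ΔH = Σ(broken) − Σ(formed) = 3967 − 4106 = −139 kJ

ΔH ≈ −139 kJ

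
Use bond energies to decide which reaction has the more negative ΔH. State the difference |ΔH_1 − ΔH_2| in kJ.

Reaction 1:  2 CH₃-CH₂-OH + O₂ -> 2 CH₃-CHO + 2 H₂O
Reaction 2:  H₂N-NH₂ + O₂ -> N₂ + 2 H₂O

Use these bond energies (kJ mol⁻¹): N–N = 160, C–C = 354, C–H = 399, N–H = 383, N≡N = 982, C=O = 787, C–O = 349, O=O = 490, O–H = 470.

Reaction 1:
  Bonds broken (reactants):
    C–C: 2 × 354 = 708
    C–H: 10 × 399 = 3990
    C–O: 2 × 349 = 698
    O–H: 2 × 470 = 940
    O=O: 1 × 490 = 490
    Σ(broken) = 6826 kJ
  Bonds formed (products):
    C–C: 2 × 354 = 708
    C–H: 8 × 399 = 3192
    C=O: 2 × 787 = 1574
    O–H: 4 × 470 = 1880
    Σ(formed) = 7354 kJ
  ΔH_1 = 6826 − 7354 = −528 kJ
Reaction 2:
  Bonds broken (reactants):
    N–H: 4 × 383 = 1532
    N–N: 1 × 160 = 160
    O=O: 1 × 490 = 490
    Σ(broken) = 2182 kJ
  Bonds formed (products):
    N≡N: 1 × 982 = 982
    O–H: 4 × 470 = 1880
    Σ(formed) = 2862 kJ
  ΔH_2 = 2182 − 2862 = −680 kJ
ΔH_1 − ΔH_2 = +152 kJ, so reaction 2 has the more negative ΔH; |ΔH_1 − ΔH_2| = 152 kJ.

Reaction 2, by 152 kJ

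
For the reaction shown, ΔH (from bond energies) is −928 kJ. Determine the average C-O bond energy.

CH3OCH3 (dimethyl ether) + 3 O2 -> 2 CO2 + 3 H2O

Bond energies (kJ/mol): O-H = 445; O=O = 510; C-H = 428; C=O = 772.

Let D be the C-O bond energy.
Σ(broken) = 6×428 + 2×D + 3×510 = 4098 + 2D
Σ(formed) = 4×772 + 6×445 = 5758
ΔH = Σ(broken) − Σ(formed) = (4098 + 2D) − (5758) = −1660 + 2D
Setting this equal to −928 kJ gives 2D = 732, so D = 366 kJ/mol.

D(C-O) ≈ 366 kJ/mol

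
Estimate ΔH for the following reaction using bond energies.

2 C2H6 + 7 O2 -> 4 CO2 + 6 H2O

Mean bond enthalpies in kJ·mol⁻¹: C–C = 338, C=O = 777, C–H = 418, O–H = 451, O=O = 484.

ΔH ≈ −2548 kJ

Bonds broken (reactants):
  C–C: 2 × 338 = 676
  C–H: 12 × 418 = 5016
  O=O: 7 × 484 = 3388
  Σ(broken) = 9080 kJ
Bonds formed (products):
  C=O: 8 × 777 = 6216
  O–H: 12 × 451 = 5412
  Σ(formed) = 11628 kJ
ΔH = Σ(broken) − Σ(formed) = 9080 − 11628 = −2548 kJ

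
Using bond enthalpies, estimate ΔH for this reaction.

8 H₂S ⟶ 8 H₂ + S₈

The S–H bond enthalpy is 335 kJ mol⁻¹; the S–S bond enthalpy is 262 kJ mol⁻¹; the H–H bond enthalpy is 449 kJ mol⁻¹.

ΔH ≈ −328 kJ

Bonds broken (reactants):
  S–H: 16 × 335 = 5360
  Σ(broken) = 5360 kJ
Bonds formed (products):
  H–H: 8 × 449 = 3592
  S–S: 8 × 262 = 2096
  Σ(formed) = 5688 kJ
ΔH = Σ(broken) − Σ(formed) = 5360 − 5688 = −328 kJ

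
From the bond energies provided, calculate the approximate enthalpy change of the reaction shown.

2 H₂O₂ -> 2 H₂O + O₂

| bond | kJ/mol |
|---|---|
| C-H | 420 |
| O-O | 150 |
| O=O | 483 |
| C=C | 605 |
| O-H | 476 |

Bonds broken (reactants):
  O-H: 4 × 476 = 1904
  O-O: 2 × 150 = 300
  Σ(broken) = 2204 kJ
Bonds formed (products):
  O-H: 4 × 476 = 1904
  O=O: 1 × 483 = 483
  Σ(formed) = 2387 kJ
ΔH = Σ(broken) − Σ(formed) = 2204 − 2387 = −183 kJ

ΔH ≈ −183 kJ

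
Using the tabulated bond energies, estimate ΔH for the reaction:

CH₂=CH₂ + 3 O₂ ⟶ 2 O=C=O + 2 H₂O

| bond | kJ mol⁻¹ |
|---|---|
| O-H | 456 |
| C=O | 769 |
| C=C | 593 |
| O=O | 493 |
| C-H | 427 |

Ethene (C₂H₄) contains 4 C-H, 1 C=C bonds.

Bonds broken (reactants):
  C-H: 4 × 427 = 1708
  C=C: 1 × 593 = 593
  O=O: 3 × 493 = 1479
  Σ(broken) = 3780 kJ
Bonds formed (products):
  C=O: 4 × 769 = 3076
  O-H: 4 × 456 = 1824
  Σ(formed) = 4900 kJ
ΔH = Σ(broken) − Σ(formed) = 3780 − 4900 = −1120 kJ

ΔH ≈ −1120 kJ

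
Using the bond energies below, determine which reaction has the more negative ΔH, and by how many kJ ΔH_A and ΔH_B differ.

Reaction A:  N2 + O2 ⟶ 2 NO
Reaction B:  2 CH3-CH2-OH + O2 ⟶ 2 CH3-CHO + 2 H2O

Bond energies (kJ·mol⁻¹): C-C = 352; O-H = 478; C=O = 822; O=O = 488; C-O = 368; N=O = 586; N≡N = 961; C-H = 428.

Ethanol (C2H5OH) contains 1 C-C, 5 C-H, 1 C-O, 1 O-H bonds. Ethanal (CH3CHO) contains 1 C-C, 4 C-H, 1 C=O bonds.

Reaction B, by 797 kJ

Reaction A:
  Bonds broken (reactants):
    N≡N: 1 × 961 = 961
    O=O: 1 × 488 = 488
    Σ(broken) = 1449 kJ
  Bonds formed (products):
    N=O: 2 × 586 = 1172
    Σ(formed) = 1172 kJ
  ΔH_A = 1449 − 1172 = +277 kJ
Reaction B:
  Bonds broken (reactants):
    C-C: 2 × 352 = 704
    C-H: 10 × 428 = 4280
    C-O: 2 × 368 = 736
    O-H: 2 × 478 = 956
    O=O: 1 × 488 = 488
    Σ(broken) = 7164 kJ
  Bonds formed (products):
    C-C: 2 × 352 = 704
    C-H: 8 × 428 = 3424
    C=O: 2 × 822 = 1644
    O-H: 4 × 478 = 1912
    Σ(formed) = 7684 kJ
  ΔH_B = 7164 − 7684 = −520 kJ
ΔH_A − ΔH_B = +797 kJ, so reaction B has the more negative ΔH; |ΔH_A − ΔH_B| = 797 kJ.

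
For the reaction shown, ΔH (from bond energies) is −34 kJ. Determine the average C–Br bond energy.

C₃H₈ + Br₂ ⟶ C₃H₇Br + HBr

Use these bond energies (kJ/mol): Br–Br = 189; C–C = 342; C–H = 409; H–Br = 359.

Let D be the C–Br bond energy.
Σ(broken) = 1×189 + 2×342 + 8×409 = 4145
Σ(formed) = 1×D + 2×342 + 7×409 + 1×359 = 3906 + D
ΔH = Σ(broken) − Σ(formed) = (4145) − (3906 + D) = +239 − D
Setting this equal to −34 kJ gives D = 273 kJ/mol.

D(C–Br) ≈ 273 kJ/mol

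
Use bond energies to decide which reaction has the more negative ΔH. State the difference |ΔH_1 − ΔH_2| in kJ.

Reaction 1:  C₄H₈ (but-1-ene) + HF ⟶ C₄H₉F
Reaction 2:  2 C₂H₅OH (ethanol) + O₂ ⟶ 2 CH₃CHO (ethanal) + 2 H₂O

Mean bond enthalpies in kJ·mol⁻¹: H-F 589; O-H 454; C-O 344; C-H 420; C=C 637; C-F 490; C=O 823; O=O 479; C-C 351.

Reaction 2, by 512 kJ

Reaction 1:
  Bonds broken (reactants):
    C-C: 2 × 351 = 702
    C-H: 8 × 420 = 3360
    C=C: 1 × 637 = 637
    H-F: 1 × 589 = 589
    Σ(broken) = 5288 kJ
  Bonds formed (products):
    C-C: 3 × 351 = 1053
    C-F: 1 × 490 = 490
    C-H: 9 × 420 = 3780
    Σ(formed) = 5323 kJ
  ΔH_1 = 5288 − 5323 = −35 kJ
Reaction 2:
  Bonds broken (reactants):
    C-C: 2 × 351 = 702
    C-H: 10 × 420 = 4200
    C-O: 2 × 344 = 688
    O-H: 2 × 454 = 908
    O=O: 1 × 479 = 479
    Σ(broken) = 6977 kJ
  Bonds formed (products):
    C-C: 2 × 351 = 702
    C-H: 8 × 420 = 3360
    C=O: 2 × 823 = 1646
    O-H: 4 × 454 = 1816
    Σ(formed) = 7524 kJ
  ΔH_2 = 6977 − 7524 = −547 kJ
ΔH_1 − ΔH_2 = +512 kJ, so reaction 2 has the more negative ΔH; |ΔH_1 − ΔH_2| = 512 kJ.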